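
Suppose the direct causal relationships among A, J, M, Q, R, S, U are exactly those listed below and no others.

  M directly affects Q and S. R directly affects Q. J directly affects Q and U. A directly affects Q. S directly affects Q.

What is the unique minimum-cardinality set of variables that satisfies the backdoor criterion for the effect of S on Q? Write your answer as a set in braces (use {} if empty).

{M}

Variables eligible for adjustment (non-descendants of S, excluding S and Q): {A, J, M, R, U}.
Backdoor paths from S to Q:
  P1: S <- M -> Q
The empty set is not sufficient: P1 (S <- M -> Q) has no collider blocking it and no conditioned non-collider, so it is open.
Try {M}:
  P1: blocked at fork node M ∈ conditioning set.
{M} contains no descendant of S and blocks every backdoor path.
No other singleton works — e.g. {J} leaves P1 open — so {M} is the unique smallest valid adjustment set.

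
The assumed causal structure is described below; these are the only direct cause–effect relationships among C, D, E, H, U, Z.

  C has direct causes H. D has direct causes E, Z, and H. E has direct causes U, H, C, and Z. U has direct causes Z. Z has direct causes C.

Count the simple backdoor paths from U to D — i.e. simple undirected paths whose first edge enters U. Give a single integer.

8

A backdoor path from U to D is any simple undirected path whose first edge points into U (i.e. leaves U via a parent).
Parents of U: {Z}.
Enumerating:
  P1: U <- Z <- C <- H -> E -> D
  P2: U <- Z <- C <- H -> D
  P3: U <- Z <- C -> E <- H -> D
  P4: U <- Z <- C -> E -> D
  P5: U <- Z -> E <- H -> D
  P6: U <- Z -> E <- C <- H -> D
  P7: U <- Z -> E -> D
  P8: U <- Z -> D
That exhausts the simple backdoor paths. Count: 8.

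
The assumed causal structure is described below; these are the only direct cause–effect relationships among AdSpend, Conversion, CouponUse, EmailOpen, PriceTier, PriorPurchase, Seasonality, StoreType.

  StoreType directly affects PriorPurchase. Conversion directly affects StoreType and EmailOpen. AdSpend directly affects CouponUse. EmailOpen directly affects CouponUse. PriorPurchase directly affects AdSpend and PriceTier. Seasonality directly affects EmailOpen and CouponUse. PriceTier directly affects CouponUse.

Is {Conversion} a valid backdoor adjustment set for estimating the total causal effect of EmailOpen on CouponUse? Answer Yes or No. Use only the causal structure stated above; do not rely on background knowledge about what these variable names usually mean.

Backdoor paths from EmailOpen to CouponUse (paths whose first edge points into EmailOpen):
  P1: EmailOpen <- Conversion -> StoreType -> PriorPurchase -> AdSpend -> CouponUse
  P2: EmailOpen <- Conversion -> StoreType -> PriorPurchase -> PriceTier -> CouponUse
  P3: EmailOpen <- Seasonality -> CouponUse
Condition 1 (no descendant of EmailOpen in the set): holds — descendants of EmailOpen are {CouponUse}; none are in {Conversion}.
Condition 2 (every backdoor path blocked by {Conversion}):
  P1: blocked at fork node Conversion ∈ conditioning set.
  P2: blocked at fork node Conversion ∈ conditioning set.
  P3: open — no interior node is in the conditioning set.
{Conversion} does not satisfy the backdoor criterion.

No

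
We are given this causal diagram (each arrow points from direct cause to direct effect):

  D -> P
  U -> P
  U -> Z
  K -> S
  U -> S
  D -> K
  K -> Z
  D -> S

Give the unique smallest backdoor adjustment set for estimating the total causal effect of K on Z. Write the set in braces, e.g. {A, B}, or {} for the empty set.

Variables eligible for adjustment (non-descendants of K, excluding K and Z): {D, P, U}.
Backdoor paths from K to Z:
  P1: K <- D -> P <- U -> Z
  P2: K <- D -> S <- U -> Z
Each backdoor path contains an unconditioned collider, so every path is already blocked with the empty conditioning set:
  P1: blocked at collider P (neither it nor any descendant is in the conditioning set).
  P2: blocked at collider S (neither it nor any descendant is in the conditioning set).
The empty set is therefore the unique smallest valid set.

{}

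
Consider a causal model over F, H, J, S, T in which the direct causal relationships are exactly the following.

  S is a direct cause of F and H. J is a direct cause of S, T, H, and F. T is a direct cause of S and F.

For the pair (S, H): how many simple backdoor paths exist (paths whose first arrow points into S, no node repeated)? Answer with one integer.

3

A backdoor path from S to H is any simple undirected path whose first edge points into S (i.e. leaves S via a parent).
Parents of S: {J, T}.
Enumerating:
  P1: S <- J -> H
  P2: S <- T <- J -> H
  P3: S <- T -> F <- J -> H
That exhausts the simple backdoor paths. Count: 3.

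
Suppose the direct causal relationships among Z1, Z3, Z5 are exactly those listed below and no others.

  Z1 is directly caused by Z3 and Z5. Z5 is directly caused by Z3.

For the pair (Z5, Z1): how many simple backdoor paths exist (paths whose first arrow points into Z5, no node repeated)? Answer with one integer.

A backdoor path from Z5 to Z1 is any simple undirected path whose first edge points into Z5 (i.e. leaves Z5 via a parent).
Parents of Z5: {Z3}.
Enumerating:
  P1: Z5 <- Z3 -> Z1
That exhausts the simple backdoor paths. Count: 1.

1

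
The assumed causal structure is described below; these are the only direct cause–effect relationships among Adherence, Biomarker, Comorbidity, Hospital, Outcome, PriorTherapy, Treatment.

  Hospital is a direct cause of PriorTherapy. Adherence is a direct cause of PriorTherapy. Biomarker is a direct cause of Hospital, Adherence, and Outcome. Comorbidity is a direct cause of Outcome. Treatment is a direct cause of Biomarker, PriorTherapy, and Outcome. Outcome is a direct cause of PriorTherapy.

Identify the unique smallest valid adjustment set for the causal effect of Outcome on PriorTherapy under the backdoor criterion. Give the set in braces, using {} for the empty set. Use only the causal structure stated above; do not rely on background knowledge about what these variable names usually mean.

Variables eligible for adjustment (non-descendants of Outcome, excluding Outcome and PriorTherapy): {Adherence, Biomarker, Comorbidity, Hospital, Treatment}.
Backdoor paths from Outcome to PriorTherapy:
  P1: Outcome <- Treatment -> Biomarker -> Hospital -> PriorTherapy
  P2: Outcome <- Treatment -> Biomarker -> Adherence -> PriorTherapy
  P3: Outcome <- Treatment -> PriorTherapy
  P4: Outcome <- Biomarker <- Treatment -> PriorTherapy
  P5: Outcome <- Biomarker -> Hospital -> PriorTherapy
  P6: Outcome <- Biomarker -> Adherence -> PriorTherapy
The empty set is not sufficient: P1 (Outcome <- Treatment -> Biomarker -> Hospital -> PriorTherapy) has no collider blocking it and no conditioned non-collider, so it is open.
Try {Biomarker, Treatment}:
  P1: blocked at fork node Treatment ∈ conditioning set.
  P2: blocked at fork node Treatment ∈ conditioning set.
  P3: blocked at fork node Treatment ∈ conditioning set.
  P4: blocked at chain node Biomarker ∈ conditioning set.
  P5: blocked at fork node Biomarker ∈ conditioning set.
  P6: blocked at fork node Biomarker ∈ conditioning set.
{Biomarker, Treatment} contains no descendant of Outcome and blocks every backdoor path.
Every element of {Biomarker, Treatment} is needed (dropping Biomarker leaves P5 open; dropping Treatment leaves P3 open), so no proper subset is valid.
Among all size-2 subsets of the eligible variables, only {Biomarker, Treatment} blocks every backdoor path, so it is the unique smallest valid adjustment set.

{Biomarker, Treatment}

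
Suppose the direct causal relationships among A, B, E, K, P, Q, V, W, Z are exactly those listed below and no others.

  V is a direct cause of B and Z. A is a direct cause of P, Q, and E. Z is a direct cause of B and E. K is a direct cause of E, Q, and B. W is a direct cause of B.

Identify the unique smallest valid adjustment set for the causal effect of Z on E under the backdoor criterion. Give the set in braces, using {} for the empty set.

{}

Variables eligible for adjustment (non-descendants of Z, excluding Z and E): {A, K, P, Q, V, W}.
Backdoor paths from Z to E:
  P1: Z <- V -> B <- K -> E
  P2: Z <- V -> B <- K -> Q <- A -> E
Each backdoor path contains an unconditioned collider, so every path is already blocked with the empty conditioning set:
  P1: blocked at collider B (neither it nor any descendant is in the conditioning set).
  P2: blocked at collider B (neither it nor any descendant is in the conditioning set).
The empty set is therefore the unique smallest valid set.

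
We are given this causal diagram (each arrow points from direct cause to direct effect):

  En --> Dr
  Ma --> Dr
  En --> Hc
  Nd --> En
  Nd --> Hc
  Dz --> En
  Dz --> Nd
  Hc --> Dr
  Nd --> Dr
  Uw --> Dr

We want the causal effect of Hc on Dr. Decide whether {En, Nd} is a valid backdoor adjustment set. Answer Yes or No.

Backdoor paths from Hc to Dr (paths whose first edge points into Hc):
  P1: Hc <- Nd <- Dz -> En -> Dr
  P2: Hc <- Nd -> En -> Dr
  P3: Hc <- Nd -> Dr
  P4: Hc <- En <- Dz -> Nd -> Dr
  P5: Hc <- En <- Nd -> Dr
  P6: Hc <- En -> Dr
Condition 1 (no descendant of Hc in the set): holds — descendants of Hc are {Dr}; none are in {En, Nd}.
Condition 2 (every backdoor path blocked by {En, Nd}):
  P1: blocked at chain node Nd ∈ conditioning set.
  P2: blocked at fork node Nd ∈ conditioning set.
  P3: blocked at fork node Nd ∈ conditioning set.
  P4: blocked at chain node En ∈ conditioning set.
  P5: blocked at chain node En ∈ conditioning set.
  P6: blocked at fork node En ∈ conditioning set.
{En, Nd} satisfies the backdoor criterion.

Yes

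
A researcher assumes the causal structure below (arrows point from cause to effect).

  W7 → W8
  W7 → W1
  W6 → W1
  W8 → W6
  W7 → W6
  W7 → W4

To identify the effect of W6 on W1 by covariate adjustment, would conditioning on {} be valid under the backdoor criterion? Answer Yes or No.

No

Backdoor paths from W6 to W1 (paths whose first edge points into W6):
  P1: W6 <- W7 -> W1
  P2: W6 <- W8 <- W7 -> W1
Condition 1 (no descendant of W6 in the set): holds — descendants of W6 are {W1}; none are in {}.
Condition 2 (every backdoor path blocked by {}):
  P1: open — no interior node is in the conditioning set.
  P2: open — no interior node is in the conditioning set.
{} does not satisfy the backdoor criterion.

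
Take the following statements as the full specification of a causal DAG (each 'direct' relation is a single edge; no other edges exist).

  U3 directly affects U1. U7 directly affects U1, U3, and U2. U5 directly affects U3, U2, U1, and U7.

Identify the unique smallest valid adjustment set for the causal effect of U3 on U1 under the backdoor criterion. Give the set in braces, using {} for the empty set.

Variables eligible for adjustment (non-descendants of U3, excluding U3 and U1): {U2, U5, U7}.
Backdoor paths from U3 to U1:
  P1: U3 <- U5 -> U7 -> U1
  P2: U3 <- U5 -> U2 <- U7 -> U1
  P3: U3 <- U5 -> U1
  P4: U3 <- U7 <- U5 -> U1
  P5: U3 <- U7 -> U2 <- U5 -> U1
  P6: U3 <- U7 -> U1
The empty set is not sufficient: P1 (U3 <- U5 -> U7 -> U1) has no collider blocking it and no conditioned non-collider, so it is open.
Try {U5, U7}:
  P1: blocked at fork node U5 ∈ conditioning set.
  P2: blocked at fork node U5 ∈ conditioning set.
  P3: blocked at fork node U5 ∈ conditioning set.
  P4: blocked at chain node U7 ∈ conditioning set.
  P5: blocked at fork node U7 ∈ conditioning set.
  P6: blocked at fork node U7 ∈ conditioning set.
{U5, U7} contains no descendant of U3 and blocks every backdoor path.
Every element of {U5, U7} is needed (dropping U5 leaves P3 open; dropping U7 leaves P6 open), so no proper subset is valid.
Among all size-2 subsets of the eligible variables, only {U5, U7} blocks every backdoor path, so it is the unique smallest valid adjustment set.

{U5, U7}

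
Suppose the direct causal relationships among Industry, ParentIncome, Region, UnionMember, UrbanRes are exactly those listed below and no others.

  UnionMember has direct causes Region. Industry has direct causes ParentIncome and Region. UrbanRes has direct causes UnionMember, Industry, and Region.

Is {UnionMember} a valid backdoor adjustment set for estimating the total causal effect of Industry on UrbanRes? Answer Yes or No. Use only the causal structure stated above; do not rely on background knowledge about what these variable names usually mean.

No

Backdoor paths from Industry to UrbanRes (paths whose first edge points into Industry):
  P1: Industry <- Region -> UnionMember -> UrbanRes
  P2: Industry <- Region -> UrbanRes
Condition 1 (no descendant of Industry in the set): holds — descendants of Industry are {UrbanRes}; none are in {UnionMember}.
Condition 2 (every backdoor path blocked by {UnionMember}):
  P1: blocked at chain node UnionMember ∈ conditioning set.
  P2: open — no interior node is in the conditioning set.
{UnionMember} does not satisfy the backdoor criterion.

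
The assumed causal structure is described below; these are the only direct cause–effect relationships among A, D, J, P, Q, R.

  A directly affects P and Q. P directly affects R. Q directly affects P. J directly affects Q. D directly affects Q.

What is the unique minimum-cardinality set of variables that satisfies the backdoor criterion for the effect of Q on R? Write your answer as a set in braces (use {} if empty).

Variables eligible for adjustment (non-descendants of Q, excluding Q and R): {A, D, J}.
Backdoor paths from Q to R:
  P1: Q <- A -> P -> R
The empty set is not sufficient: P1 (Q <- A -> P -> R) has no collider blocking it and no conditioned non-collider, so it is open.
Try {A}:
  P1: blocked at fork node A ∈ conditioning set.
{A} contains no descendant of Q and blocks every backdoor path.
No other singleton works — e.g. {J} leaves P1 open — so {A} is the unique smallest valid adjustment set.

{A}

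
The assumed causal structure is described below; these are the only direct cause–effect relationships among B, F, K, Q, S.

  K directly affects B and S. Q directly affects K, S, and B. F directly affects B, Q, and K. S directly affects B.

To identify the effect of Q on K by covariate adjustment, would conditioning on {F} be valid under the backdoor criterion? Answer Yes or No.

Backdoor paths from Q to K (paths whose first edge points into Q):
  P1: Q <- F -> K
  P2: Q <- F -> B <- K
  P3: Q <- F -> B <- S <- K
Condition 1 (no descendant of Q in the set): holds — descendants of Q are {B, K, S}; none are in {F}.
Condition 2 (every backdoor path blocked by {F}):
  P1: blocked at fork node F ∈ conditioning set.
  P2: blocked at fork node F ∈ conditioning set.
  P3: blocked at fork node F ∈ conditioning set.
{F} satisfies the backdoor criterion.

Yes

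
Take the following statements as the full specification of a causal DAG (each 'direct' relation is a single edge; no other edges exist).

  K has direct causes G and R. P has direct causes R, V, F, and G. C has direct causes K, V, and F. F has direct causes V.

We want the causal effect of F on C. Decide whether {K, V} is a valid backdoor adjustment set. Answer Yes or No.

Yes

Backdoor paths from F to C (paths whose first edge points into F):
  P1: F <- V -> P <- R -> K -> C
  P2: F <- V -> P <- G -> K -> C
  P3: F <- V -> C
Condition 1 (no descendant of F in the set): holds — descendants of F are {C, P}; none are in {K, V}.
Condition 2 (every backdoor path blocked by {K, V}):
  P1: blocked at fork node V ∈ conditioning set.
  P2: blocked at fork node V ∈ conditioning set.
  P3: blocked at fork node V ∈ conditioning set.
{K, V} satisfies the backdoor criterion.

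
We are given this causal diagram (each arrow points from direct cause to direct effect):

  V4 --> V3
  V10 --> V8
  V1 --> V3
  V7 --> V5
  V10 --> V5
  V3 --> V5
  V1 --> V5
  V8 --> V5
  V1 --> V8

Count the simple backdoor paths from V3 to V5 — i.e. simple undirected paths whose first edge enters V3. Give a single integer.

3

A backdoor path from V3 to V5 is any simple undirected path whose first edge points into V3 (i.e. leaves V3 via a parent).
Parents of V3: {V1, V4}.
Enumerating:
  P1: V3 <- V1 -> V8 <- V10 -> V5
  P2: V3 <- V1 -> V8 -> V5
  P3: V3 <- V1 -> V5
That exhausts the simple backdoor paths. Count: 3.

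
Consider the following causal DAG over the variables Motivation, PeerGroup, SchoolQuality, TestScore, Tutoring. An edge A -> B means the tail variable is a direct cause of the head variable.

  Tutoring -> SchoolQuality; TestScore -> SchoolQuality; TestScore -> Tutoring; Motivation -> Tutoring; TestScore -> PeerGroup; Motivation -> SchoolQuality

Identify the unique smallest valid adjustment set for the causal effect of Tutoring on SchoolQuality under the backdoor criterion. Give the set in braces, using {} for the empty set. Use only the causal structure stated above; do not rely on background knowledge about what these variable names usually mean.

{Motivation, TestScore}

Variables eligible for adjustment (non-descendants of Tutoring, excluding Tutoring and SchoolQuality): {Motivation, PeerGroup, TestScore}.
Backdoor paths from Tutoring to SchoolQuality:
  P1: Tutoring <- Motivation -> SchoolQuality
  P2: Tutoring <- TestScore -> SchoolQuality
The empty set is not sufficient: P1 (Tutoring <- Motivation -> SchoolQuality) has no collider blocking it and no conditioned non-collider, so it is open.
Try {Motivation, TestScore}:
  P1: blocked at fork node Motivation ∈ conditioning set.
  P2: blocked at fork node TestScore ∈ conditioning set.
{Motivation, TestScore} contains no descendant of Tutoring and blocks every backdoor path.
Every element of {Motivation, TestScore} is needed (dropping Motivation leaves P1 open; dropping TestScore leaves P2 open), so no proper subset is valid.
Among all size-2 subsets of the eligible variables, only {Motivation, TestScore} blocks every backdoor path, so it is the unique smallest valid adjustment set.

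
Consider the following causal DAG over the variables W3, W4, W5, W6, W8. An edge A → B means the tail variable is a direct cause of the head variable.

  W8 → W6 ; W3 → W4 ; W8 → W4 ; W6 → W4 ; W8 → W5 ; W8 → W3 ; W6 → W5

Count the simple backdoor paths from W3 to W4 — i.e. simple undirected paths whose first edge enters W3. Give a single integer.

A backdoor path from W3 to W4 is any simple undirected path whose first edge points into W3 (i.e. leaves W3 via a parent).
Parents of W3: {W8}.
Enumerating:
  P1: W3 <- W8 -> W6 -> W4
  P2: W3 <- W8 -> W5 <- W6 -> W4
  P3: W3 <- W8 -> W4
That exhausts the simple backdoor paths. Count: 3.

3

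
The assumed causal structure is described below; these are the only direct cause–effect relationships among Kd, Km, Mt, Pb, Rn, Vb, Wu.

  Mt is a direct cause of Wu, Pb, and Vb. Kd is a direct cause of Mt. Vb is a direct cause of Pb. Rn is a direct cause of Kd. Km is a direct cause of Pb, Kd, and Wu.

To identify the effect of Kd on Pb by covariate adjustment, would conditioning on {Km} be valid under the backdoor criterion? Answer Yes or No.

Backdoor paths from Kd to Pb (paths whose first edge points into Kd):
  P1: Kd <- Km -> Wu <- Mt -> Vb -> Pb
  P2: Kd <- Km -> Wu <- Mt -> Pb
  P3: Kd <- Km -> Pb
Condition 1 (no descendant of Kd in the set): holds — descendants of Kd are {Mt, Pb, Vb, Wu}; none are in {Km}.
Condition 2 (every backdoor path blocked by {Km}):
  P1: blocked at fork node Km ∈ conditioning set.
  P2: blocked at fork node Km ∈ conditioning set.
  P3: blocked at fork node Km ∈ conditioning set.
{Km} satisfies the backdoor criterion.

Yes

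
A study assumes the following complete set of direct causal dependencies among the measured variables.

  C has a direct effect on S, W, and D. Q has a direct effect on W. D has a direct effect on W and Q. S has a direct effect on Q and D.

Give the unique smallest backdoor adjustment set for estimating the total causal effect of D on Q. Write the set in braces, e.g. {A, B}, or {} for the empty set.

Variables eligible for adjustment (non-descendants of D, excluding D and Q): {C, S}.
Backdoor paths from D to Q:
  P1: D <- C -> S -> Q
  P2: D <- C -> W <- Q
  P3: D <- S <- C -> W <- Q
  P4: D <- S -> Q
The empty set is not sufficient: P1 (D <- C -> S -> Q) has no collider blocking it and no conditioned non-collider, so it is open.
Try {S}:
  P1: blocked at chain node S ∈ conditioning set.
  P2: blocked at collider W (neither it nor any descendant is in the conditioning set).
  P3: blocked at chain node S ∈ conditioning set.
  P4: blocked at fork node S ∈ conditioning set.
{S} contains no descendant of D and blocks every backdoor path.
No other singleton works — e.g. {C} leaves P4 open — so {S} is the unique smallest valid adjustment set.

{S}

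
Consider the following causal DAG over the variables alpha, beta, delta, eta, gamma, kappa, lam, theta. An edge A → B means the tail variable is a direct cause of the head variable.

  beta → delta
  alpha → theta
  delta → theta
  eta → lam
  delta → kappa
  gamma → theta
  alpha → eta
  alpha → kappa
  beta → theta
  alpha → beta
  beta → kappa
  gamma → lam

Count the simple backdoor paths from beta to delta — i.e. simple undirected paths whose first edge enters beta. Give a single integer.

3

A backdoor path from beta to delta is any simple undirected path whose first edge points into beta (i.e. leaves beta via a parent).
Parents of beta: {alpha}.
Enumerating:
  P1: beta <- alpha -> eta -> lam <- gamma -> theta <- delta
  P2: beta <- alpha -> theta <- delta
  P3: beta <- alpha -> kappa <- delta
That exhausts the simple backdoor paths. Count: 3.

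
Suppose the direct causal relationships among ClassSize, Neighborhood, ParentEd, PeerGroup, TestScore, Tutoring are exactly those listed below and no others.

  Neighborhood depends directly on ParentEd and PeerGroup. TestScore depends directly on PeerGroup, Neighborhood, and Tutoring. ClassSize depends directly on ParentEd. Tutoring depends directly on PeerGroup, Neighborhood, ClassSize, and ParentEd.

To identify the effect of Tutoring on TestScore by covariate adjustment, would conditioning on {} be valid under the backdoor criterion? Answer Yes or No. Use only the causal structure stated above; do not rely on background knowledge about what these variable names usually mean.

No

Backdoor paths from Tutoring to TestScore (paths whose first edge points into Tutoring):
  P1: Tutoring <- ParentEd -> Neighborhood <- PeerGroup -> TestScore
  P2: Tutoring <- ParentEd -> Neighborhood -> TestScore
  P3: Tutoring <- PeerGroup -> Neighborhood -> TestScore
  P4: Tutoring <- PeerGroup -> TestScore
  P5: Tutoring <- ClassSize <- ParentEd -> Neighborhood <- PeerGroup -> TestScore
  P6: Tutoring <- ClassSize <- ParentEd -> Neighborhood -> TestScore
  P7: Tutoring <- Neighborhood <- PeerGroup -> TestScore
  P8: Tutoring <- Neighborhood -> TestScore
Condition 1 (no descendant of Tutoring in the set): holds — descendants of Tutoring are {TestScore}; none are in {}.
Condition 2 (every backdoor path blocked by {}):
  P1: blocked at collider Neighborhood (neither it nor any descendant is in the conditioning set).
  P2: open — no interior node is in the conditioning set.
  P3: open — no interior node is in the conditioning set.
  P4: open — no interior node is in the conditioning set.
  P5: blocked at collider Neighborhood (neither it nor any descendant is in the conditioning set).
  P6: open — no interior node is in the conditioning set.
  P7: open — no interior node is in the conditioning set.
  P8: open — no interior node is in the conditioning set.
{} does not satisfy the backdoor criterion.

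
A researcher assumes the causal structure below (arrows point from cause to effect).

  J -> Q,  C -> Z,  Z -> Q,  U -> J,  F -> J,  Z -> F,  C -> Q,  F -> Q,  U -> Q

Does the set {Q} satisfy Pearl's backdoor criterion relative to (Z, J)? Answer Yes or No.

Backdoor paths from Z to J (paths whose first edge points into Z):
  P1: Z <- C -> Q <- F -> J
  P2: Z <- C -> Q <- U -> J
  P3: Z <- C -> Q <- J
Condition 1 (no descendant of Z in the set): FAILS — Q is a descendant of Z.
Condition 2 (every backdoor path blocked by {Q}):
  P1: open — collider(s) Q are conditioned on (or have a conditioned descendant) and no non-collider on the path is in the set.
  P2: open — collider(s) Q are conditioned on (or have a conditioned descendant) and no non-collider on the path is in the set.
  P3: open — collider(s) Q are conditioned on (or have a conditioned descendant) and no non-collider on the path is in the set.
{Q} does not satisfy the backdoor criterion.

No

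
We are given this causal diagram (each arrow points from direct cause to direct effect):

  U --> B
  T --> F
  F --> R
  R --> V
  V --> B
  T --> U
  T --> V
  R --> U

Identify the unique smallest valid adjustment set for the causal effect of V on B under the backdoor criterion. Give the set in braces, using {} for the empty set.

Variables eligible for adjustment (non-descendants of V, excluding V and B): {F, R, T, U}.
Backdoor paths from V to B:
  P1: V <- T -> F -> R -> U -> B
  P2: V <- T -> U -> B
  P3: V <- R <- F <- T -> U -> B
  P4: V <- R -> U -> B
The empty set is not sufficient: P1 (V <- T -> F -> R -> U -> B) has no collider blocking it and no conditioned non-collider, so it is open.
Try {U}:
  P1: blocked at chain node U ∈ conditioning set.
  P2: blocked at chain node U ∈ conditioning set.
  P3: blocked at chain node U ∈ conditioning set.
  P4: blocked at chain node U ∈ conditioning set.
{U} contains no descendant of V and blocks every backdoor path.
No other singleton works — e.g. {T} leaves P4 open — so {U} is the unique smallest valid adjustment set.

{U}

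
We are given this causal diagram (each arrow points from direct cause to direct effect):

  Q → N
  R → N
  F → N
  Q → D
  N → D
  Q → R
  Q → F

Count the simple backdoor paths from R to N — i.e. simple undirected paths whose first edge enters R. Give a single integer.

3

A backdoor path from R to N is any simple undirected path whose first edge points into R (i.e. leaves R via a parent).
Parents of R: {Q}.
Enumerating:
  P1: R <- Q -> F -> N
  P2: R <- Q -> N
  P3: R <- Q -> D <- N
That exhausts the simple backdoor paths. Count: 3.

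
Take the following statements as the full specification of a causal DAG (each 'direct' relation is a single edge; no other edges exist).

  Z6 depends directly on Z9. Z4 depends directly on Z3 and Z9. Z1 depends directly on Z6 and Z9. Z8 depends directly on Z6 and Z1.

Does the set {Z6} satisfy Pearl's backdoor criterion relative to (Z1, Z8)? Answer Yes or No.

Yes

Backdoor paths from Z1 to Z8 (paths whose first edge points into Z1):
  P1: Z1 <- Z9 -> Z6 -> Z8
  P2: Z1 <- Z6 -> Z8
Condition 1 (no descendant of Z1 in the set): holds — descendants of Z1 are {Z8}; none are in {Z6}.
Condition 2 (every backdoor path blocked by {Z6}):
  P1: blocked at chain node Z6 ∈ conditioning set.
  P2: blocked at fork node Z6 ∈ conditioning set.
{Z6} satisfies the backdoor criterion.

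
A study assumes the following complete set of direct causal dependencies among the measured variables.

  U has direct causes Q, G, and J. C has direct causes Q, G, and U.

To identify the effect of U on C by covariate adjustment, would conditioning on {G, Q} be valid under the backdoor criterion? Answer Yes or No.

Yes

Backdoor paths from U to C (paths whose first edge points into U):
  P1: U <- G -> C
  P2: U <- Q -> C
Condition 1 (no descendant of U in the set): holds — descendants of U are {C}; none are in {G, Q}.
Condition 2 (every backdoor path blocked by {G, Q}):
  P1: blocked at fork node G ∈ conditioning set.
  P2: blocked at fork node Q ∈ conditioning set.
{G, Q} satisfies the backdoor criterion.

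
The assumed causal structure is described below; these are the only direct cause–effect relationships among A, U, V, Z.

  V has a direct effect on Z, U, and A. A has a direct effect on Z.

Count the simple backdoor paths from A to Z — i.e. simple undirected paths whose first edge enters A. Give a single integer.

1

A backdoor path from A to Z is any simple undirected path whose first edge points into A (i.e. leaves A via a parent).
Parents of A: {V}.
Enumerating:
  P1: A <- V -> Z
That exhausts the simple backdoor paths. Count: 1.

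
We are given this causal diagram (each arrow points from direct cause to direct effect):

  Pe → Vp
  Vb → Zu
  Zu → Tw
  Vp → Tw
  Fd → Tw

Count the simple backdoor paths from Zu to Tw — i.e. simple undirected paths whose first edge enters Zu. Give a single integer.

A backdoor path from Zu to Tw is any simple undirected path whose first edge points into Zu (i.e. leaves Zu via a parent).
Parents of Zu: {Vb}.
No simple path from any parent of Zu reaches Tw without revisiting Zu, so there are no backdoor paths.

0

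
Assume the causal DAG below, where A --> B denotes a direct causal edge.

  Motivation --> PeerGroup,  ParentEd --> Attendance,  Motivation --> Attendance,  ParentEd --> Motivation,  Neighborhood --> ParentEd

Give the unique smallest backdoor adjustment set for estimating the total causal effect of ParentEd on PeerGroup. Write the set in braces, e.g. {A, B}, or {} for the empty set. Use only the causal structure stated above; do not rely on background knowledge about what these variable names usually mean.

{}

Variables eligible for adjustment (non-descendants of ParentEd, excluding ParentEd and PeerGroup): {Neighborhood}.
Backdoor paths from ParentEd to PeerGroup:
  (none)
With no backdoor paths the empty set already satisfies the criterion, and it is trivially minimal.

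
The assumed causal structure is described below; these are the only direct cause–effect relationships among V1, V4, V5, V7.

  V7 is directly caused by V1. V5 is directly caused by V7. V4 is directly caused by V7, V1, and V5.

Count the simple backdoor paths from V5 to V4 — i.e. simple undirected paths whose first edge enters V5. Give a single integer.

2

A backdoor path from V5 to V4 is any simple undirected path whose first edge points into V5 (i.e. leaves V5 via a parent).
Parents of V5: {V7}.
Enumerating:
  P1: V5 <- V7 <- V1 -> V4
  P2: V5 <- V7 -> V4
That exhausts the simple backdoor paths. Count: 2.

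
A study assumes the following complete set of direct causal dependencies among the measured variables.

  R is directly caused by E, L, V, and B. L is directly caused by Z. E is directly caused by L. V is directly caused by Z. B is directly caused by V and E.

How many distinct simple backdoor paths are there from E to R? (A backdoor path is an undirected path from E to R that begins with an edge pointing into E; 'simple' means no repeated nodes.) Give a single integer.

3

A backdoor path from E to R is any simple undirected path whose first edge points into E (i.e. leaves E via a parent).
Parents of E: {L}.
Enumerating:
  P1: E <- L <- Z -> V -> B -> R
  P2: E <- L <- Z -> V -> R
  P3: E <- L -> R
That exhausts the simple backdoor paths. Count: 3.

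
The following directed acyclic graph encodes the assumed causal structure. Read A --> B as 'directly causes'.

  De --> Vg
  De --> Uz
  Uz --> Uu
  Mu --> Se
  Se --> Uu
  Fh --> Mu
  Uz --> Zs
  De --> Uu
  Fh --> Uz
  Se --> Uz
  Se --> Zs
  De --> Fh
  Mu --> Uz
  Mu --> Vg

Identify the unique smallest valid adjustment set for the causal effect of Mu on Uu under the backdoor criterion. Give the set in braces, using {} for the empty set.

{Fh}

Variables eligible for adjustment (non-descendants of Mu, excluding Mu and Uu): {De, Fh}.
Backdoor paths from Mu to Uu:
  P1: Mu <- Fh <- De -> Uz <- Se -> Uu
  P2: Mu <- Fh <- De -> Uz -> Zs <- Se -> Uu
  P3: Mu <- Fh <- De -> Uz -> Uu
  P4: Mu <- Fh <- De -> Uu
  P5: Mu <- Fh -> Uz <- De -> Uu
  P6: Mu <- Fh -> Uz <- Se -> Uu
  P7: Mu <- Fh -> Uz -> Zs <- Se -> Uu
  P8: Mu <- Fh -> Uz -> Uu
The empty set is not sufficient: P3 (Mu <- Fh <- De -> Uz -> Uu) has no collider blocking it and no conditioned non-collider, so it is open.
Try {Fh}:
  P1: blocked at chain node Fh ∈ conditioning set.
  P2: blocked at chain node Fh ∈ conditioning set.
  P3: blocked at chain node Fh ∈ conditioning set.
  P4: blocked at chain node Fh ∈ conditioning set.
  P5: blocked at fork node Fh ∈ conditioning set.
  P6: blocked at fork node Fh ∈ conditioning set.
  P7: blocked at fork node Fh ∈ conditioning set.
  P8: blocked at fork node Fh ∈ conditioning set.
{Fh} contains no descendant of Mu and blocks every backdoor path.
No other singleton works — e.g. {De} leaves P8 open — so {Fh} is the unique smallest valid adjustment set.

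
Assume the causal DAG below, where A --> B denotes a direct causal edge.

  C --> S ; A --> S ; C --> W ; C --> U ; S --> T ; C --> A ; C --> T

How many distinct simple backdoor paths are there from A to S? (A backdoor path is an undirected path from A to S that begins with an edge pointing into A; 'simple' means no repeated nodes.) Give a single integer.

2

A backdoor path from A to S is any simple undirected path whose first edge points into A (i.e. leaves A via a parent).
Parents of A: {C}.
Enumerating:
  P1: A <- C -> S
  P2: A <- C -> T <- S
That exhausts the simple backdoor paths. Count: 2.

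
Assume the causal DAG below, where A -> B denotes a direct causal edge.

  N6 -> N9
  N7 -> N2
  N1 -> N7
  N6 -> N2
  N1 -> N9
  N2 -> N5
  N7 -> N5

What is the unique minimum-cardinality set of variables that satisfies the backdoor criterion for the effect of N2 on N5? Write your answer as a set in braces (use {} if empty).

Variables eligible for adjustment (non-descendants of N2, excluding N2 and N5): {N1, N6, N7, N9}.
Backdoor paths from N2 to N5:
  P1: N2 <- N7 -> N5
  P2: N2 <- N6 -> N9 <- N1 -> N7 -> N5
The empty set is not sufficient: P1 (N2 <- N7 -> N5) has no collider blocking it and no conditioned non-collider, so it is open.
Try {N7}:
  P1: blocked at fork node N7 ∈ conditioning set.
  P2: blocked at collider N9 (neither it nor any descendant is in the conditioning set).
{N7} contains no descendant of N2 and blocks every backdoor path.
No other singleton works — e.g. {N1} leaves P1 open — so {N7} is the unique smallest valid adjustment set.

{N7}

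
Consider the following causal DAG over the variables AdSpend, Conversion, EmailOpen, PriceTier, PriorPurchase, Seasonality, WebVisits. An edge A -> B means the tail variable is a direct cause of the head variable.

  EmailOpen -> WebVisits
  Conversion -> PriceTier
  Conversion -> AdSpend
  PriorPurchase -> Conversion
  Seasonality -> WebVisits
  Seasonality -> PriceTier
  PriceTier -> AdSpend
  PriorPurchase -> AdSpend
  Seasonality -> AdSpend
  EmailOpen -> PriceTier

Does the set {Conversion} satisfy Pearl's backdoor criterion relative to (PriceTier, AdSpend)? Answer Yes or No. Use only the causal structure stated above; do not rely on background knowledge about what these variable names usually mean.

Backdoor paths from PriceTier to AdSpend (paths whose first edge points into PriceTier):
  P1: PriceTier <- EmailOpen -> WebVisits <- Seasonality -> AdSpend
  P2: PriceTier <- Conversion <- PriorPurchase -> AdSpend
  P3: PriceTier <- Conversion -> AdSpend
  P4: PriceTier <- Seasonality -> AdSpend
Condition 1 (no descendant of PriceTier in the set): holds — descendants of PriceTier are {AdSpend}; none are in {Conversion}.
Condition 2 (every backdoor path blocked by {Conversion}):
  P1: blocked at collider WebVisits (neither it nor any descendant is in the conditioning set).
  P2: blocked at chain node Conversion ∈ conditioning set.
  P3: blocked at fork node Conversion ∈ conditioning set.
  P4: open — no interior node is in the conditioning set.
{Conversion} does not satisfy the backdoor criterion.

No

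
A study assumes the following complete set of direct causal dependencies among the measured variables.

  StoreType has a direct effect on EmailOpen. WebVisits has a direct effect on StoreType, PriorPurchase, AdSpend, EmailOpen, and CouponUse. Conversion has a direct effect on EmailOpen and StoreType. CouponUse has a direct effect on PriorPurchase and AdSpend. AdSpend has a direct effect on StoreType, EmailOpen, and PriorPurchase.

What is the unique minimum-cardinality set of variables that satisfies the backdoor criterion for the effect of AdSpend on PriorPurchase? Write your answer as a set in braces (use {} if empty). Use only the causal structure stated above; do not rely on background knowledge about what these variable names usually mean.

Variables eligible for adjustment (non-descendants of AdSpend, excluding AdSpend and PriorPurchase): {Conversion, CouponUse, WebVisits}.
Backdoor paths from AdSpend to PriorPurchase:
  P1: AdSpend <- WebVisits -> CouponUse -> PriorPurchase
  P2: AdSpend <- WebVisits -> PriorPurchase
  P3: AdSpend <- CouponUse <- WebVisits -> PriorPurchase
  P4: AdSpend <- CouponUse -> PriorPurchase
The empty set is not sufficient: P1 (AdSpend <- WebVisits -> CouponUse -> PriorPurchase) has no collider blocking it and no conditioned non-collider, so it is open.
Try {CouponUse, WebVisits}:
  P1: blocked at fork node WebVisits ∈ conditioning set.
  P2: blocked at fork node WebVisits ∈ conditioning set.
  P3: blocked at chain node CouponUse ∈ conditioning set.
  P4: blocked at fork node CouponUse ∈ conditioning set.
{CouponUse, WebVisits} contains no descendant of AdSpend and blocks every backdoor path.
Every element of {CouponUse, WebVisits} is needed (dropping CouponUse leaves P4 open; dropping WebVisits leaves P2 open), so no proper subset is valid.
Among all size-2 subsets of the eligible variables, only {CouponUse, WebVisits} blocks every backdoor path, so it is the unique smallest valid adjustment set.

{CouponUse, WebVisits}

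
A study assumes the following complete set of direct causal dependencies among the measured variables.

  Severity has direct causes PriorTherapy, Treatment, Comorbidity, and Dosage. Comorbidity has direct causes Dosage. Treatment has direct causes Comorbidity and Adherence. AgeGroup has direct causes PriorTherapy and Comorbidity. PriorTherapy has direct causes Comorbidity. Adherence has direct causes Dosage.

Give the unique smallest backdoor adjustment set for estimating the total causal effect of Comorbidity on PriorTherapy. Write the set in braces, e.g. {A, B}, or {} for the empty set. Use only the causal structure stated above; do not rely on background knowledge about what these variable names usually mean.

Variables eligible for adjustment (non-descendants of Comorbidity, excluding Comorbidity and PriorTherapy): {Adherence, Dosage}.
Backdoor paths from Comorbidity to PriorTherapy:
  P1: Comorbidity <- Dosage -> Adherence -> Treatment -> Severity <- PriorTherapy
  P2: Comorbidity <- Dosage -> Severity <- PriorTherapy
Each backdoor path contains an unconditioned collider, so every path is already blocked with the empty conditioning set:
  P1: blocked at collider Severity (neither it nor any descendant is in the conditioning set).
  P2: blocked at collider Severity (neither it nor any descendant is in the conditioning set).
The empty set is therefore the unique smallest valid set.

{}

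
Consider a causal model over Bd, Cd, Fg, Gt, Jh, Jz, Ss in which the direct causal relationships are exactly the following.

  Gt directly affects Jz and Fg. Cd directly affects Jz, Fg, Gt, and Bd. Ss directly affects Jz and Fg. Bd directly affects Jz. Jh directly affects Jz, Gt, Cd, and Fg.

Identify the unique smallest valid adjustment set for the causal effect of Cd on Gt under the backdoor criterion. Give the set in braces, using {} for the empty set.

{Jh}

Variables eligible for adjustment (non-descendants of Cd, excluding Cd and Gt): {Jh, Ss}.
Backdoor paths from Cd to Gt:
  P1: Cd <- Jh -> Gt
  P2: Cd <- Jh -> Fg <- Gt
  P3: Cd <- Jh -> Fg <- Ss -> Jz <- Gt
  P4: Cd <- Jh -> Jz <- Gt
  P5: Cd <- Jh -> Jz <- Ss -> Fg <- Gt
The empty set is not sufficient: P1 (Cd <- Jh -> Gt) has no collider blocking it and no conditioned non-collider, so it is open.
Try {Jh}:
  P1: blocked at fork node Jh ∈ conditioning set.
  P2: blocked at fork node Jh ∈ conditioning set.
  P3: blocked at fork node Jh ∈ conditioning set.
  P4: blocked at fork node Jh ∈ conditioning set.
  P5: blocked at fork node Jh ∈ conditioning set.
{Jh} contains no descendant of Cd and blocks every backdoor path.
No other singleton works — e.g. {Ss} leaves P1 open — so {Jh} is the unique smallest valid adjustment set.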